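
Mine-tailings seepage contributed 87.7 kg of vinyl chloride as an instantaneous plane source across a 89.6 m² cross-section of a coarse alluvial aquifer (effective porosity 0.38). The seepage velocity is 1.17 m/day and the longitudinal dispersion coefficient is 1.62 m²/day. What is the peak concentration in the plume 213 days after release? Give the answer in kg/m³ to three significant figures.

The peak of an instantaneous 1D plume sits at x = vt; there the Gaussian factor is 1 and C_max = M/(n_e·A·√(4πDt)), where n_e·A is the pore area the mass is dissolved in.
√(4πDt) = √(4π × 1.62 × 213) = 65.85 m, so C_max = 87.7/(0.38 × 89.6 × 65.85) = 0.0391 kg/m³.

0.0391 kg/m³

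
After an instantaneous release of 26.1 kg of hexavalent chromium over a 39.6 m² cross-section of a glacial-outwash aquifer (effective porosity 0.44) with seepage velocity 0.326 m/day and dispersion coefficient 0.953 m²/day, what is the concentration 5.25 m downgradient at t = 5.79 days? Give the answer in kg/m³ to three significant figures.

0.108 kg/m³

For an instantaneous plane source, C(x,t) = M/(n_e·A·√(4πDt)) · exp(−(x−vt)²/(4Dt)), with n_e·A the pore (flow) area.
Plume center vt = 0.326 × 5.79 = 1.88754 m, so the well at 5.25 m is 3.36246 m downgradient of the peak.
√(4πDt) = 8.327 m, giving peak height M/(n_e·A·√(4πDt)) = 26.1/(0.44 × 39.6 × 8.327) = 0.1799 kg/m³.
(x−vt)²/(4Dt) = (3.36246)²/(4 × 0.953 × 5.79) = 0.5123; exp(−0.5123) = 0.5991.
C = 0.1799 × 0.5991 = 0.108 kg/m³.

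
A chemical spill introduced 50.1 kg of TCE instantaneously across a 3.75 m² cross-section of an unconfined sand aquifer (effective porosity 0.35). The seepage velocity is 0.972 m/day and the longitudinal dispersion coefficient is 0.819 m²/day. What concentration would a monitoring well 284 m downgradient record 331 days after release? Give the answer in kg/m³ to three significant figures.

0.176 kg/m³

For an instantaneous plane source, C(x,t) = M/(n_e·A·√(4πDt)) · exp(−(x−vt)²/(4Dt)), with n_e·A the pore (flow) area.
Plume center vt = 0.972 × 331 = 321.732 m, so the well at 284 m is 37.732 m upgradient of the peak.
√(4πDt) = 58.37 m, giving peak height M/(n_e·A·√(4πDt)) = 50.1/(0.35 × 3.75 × 58.37) = 0.6540 kg/m³.
(x−vt)²/(4Dt) = (-37.732)²/(4 × 0.819 × 331) = 1.313; exp(−1.313) = 0.2690.
C = 0.6540 × 0.2690 = 0.176 kg/m³.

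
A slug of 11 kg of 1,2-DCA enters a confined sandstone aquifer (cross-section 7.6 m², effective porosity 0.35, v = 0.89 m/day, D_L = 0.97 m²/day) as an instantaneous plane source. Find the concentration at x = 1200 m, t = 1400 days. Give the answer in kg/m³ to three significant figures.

For an instantaneous plane source, C(x,t) = M/(n_e·A·√(4πDt)) · exp(−(x−vt)²/(4Dt)), with n_e·A the pore (flow) area.
Plume center vt = 0.89 × 1400 = 1246 m, so the well at 1200 m is 46 m upgradient of the peak.
√(4πDt) = 130.6 m, giving peak height M/(n_e·A·√(4πDt)) = 11/(0.35 × 7.6 × 130.6) = 0.03166 kg/m³.
(x−vt)²/(4Dt) = (-46)²/(4 × 0.97 × 1400) = 0.3895; exp(−0.3895) = 0.6774.
C = 0.03166 × 0.6774 = 0.0214 kg/m³.

0.0214 kg/m³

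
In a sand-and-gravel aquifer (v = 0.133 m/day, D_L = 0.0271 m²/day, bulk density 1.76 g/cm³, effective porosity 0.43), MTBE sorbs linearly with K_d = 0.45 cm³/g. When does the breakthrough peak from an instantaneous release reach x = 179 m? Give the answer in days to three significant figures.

3820 days

Retardation factor R = 1 + ρ_b·K_d/n = 1 + 1.76 × 0.45/0.43 = 2.842.
Sorption retards both mechanisms: v_R = v/R = 0.04680 m/day, D_R = D/R = 0.009536 m²/day.
Peak time from v_R²t² + 2D_R t − x² = 0: t = (√(D_R² + v_R²x²) − D_R)/v_R².
√(D_R² + v_R²x²) = √(0.009536² + 0.04680² × 179²) = 8.377; v_R² = 0.002190.
t = (8.377 − 0.009536)/0.002190 = 3820 days.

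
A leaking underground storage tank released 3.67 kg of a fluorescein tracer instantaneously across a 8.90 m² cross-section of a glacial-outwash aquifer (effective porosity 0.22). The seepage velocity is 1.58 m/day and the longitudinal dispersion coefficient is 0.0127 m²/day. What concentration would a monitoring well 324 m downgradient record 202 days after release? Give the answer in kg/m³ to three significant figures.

0.0337 kg/m³

For an instantaneous plane source, C(x,t) = M/(n_e·A·√(4πDt)) · exp(−(x−vt)²/(4Dt)), with n_e·A the pore (flow) area.
Plume center vt = 1.58 × 202 = 319.16 m, so the well at 324 m is 4.84 m downgradient of the peak.
√(4πDt) = 5.678 m, giving peak height M/(n_e·A·√(4πDt)) = 3.67/(0.22 × 8.90 × 5.678) = 0.3301 kg/m³.
(x−vt)²/(4Dt) = (4.84)²/(4 × 0.0127 × 202) = 2.283; exp(−2.283) = 0.1020.
C = 0.3301 × 0.1020 = 0.0337 kg/m³.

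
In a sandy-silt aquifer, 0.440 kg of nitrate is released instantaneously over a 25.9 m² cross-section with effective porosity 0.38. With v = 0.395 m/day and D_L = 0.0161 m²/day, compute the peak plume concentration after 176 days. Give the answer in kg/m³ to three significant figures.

0.00749 kg/m³

The peak of an instantaneous 1D plume sits at x = vt; there the Gaussian factor is 1 and C_max = M/(n_e·A·√(4πDt)), where n_e·A is the pore area the mass is dissolved in.
√(4πDt) = √(4π × 0.0161 × 176) = 5.967 m, so C_max = 0.440/(0.38 × 25.9 × 5.967) = 0.00749 kg/m³.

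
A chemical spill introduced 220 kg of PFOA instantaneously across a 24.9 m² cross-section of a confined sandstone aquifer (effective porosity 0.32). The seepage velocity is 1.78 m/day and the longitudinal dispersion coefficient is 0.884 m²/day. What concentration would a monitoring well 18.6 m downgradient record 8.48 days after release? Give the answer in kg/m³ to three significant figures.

1.89 kg/m³

For an instantaneous plane source, C(x,t) = M/(n_e·A·√(4πDt)) · exp(−(x−vt)²/(4Dt)), with n_e·A the pore (flow) area.
Plume center vt = 1.78 × 8.48 = 15.0944 m, so the well at 18.6 m is 3.5056 m downgradient of the peak.
√(4πDt) = 9.706 m, giving peak height M/(n_e·A·√(4πDt)) = 220/(0.32 × 24.9 × 9.706) = 2.845 kg/m³.
(x−vt)²/(4Dt) = (3.5056)²/(4 × 0.884 × 8.48) = 0.4098; exp(−0.4098) = 0.6638.
C = 2.845 × 0.6638 = 1.89 kg/m³.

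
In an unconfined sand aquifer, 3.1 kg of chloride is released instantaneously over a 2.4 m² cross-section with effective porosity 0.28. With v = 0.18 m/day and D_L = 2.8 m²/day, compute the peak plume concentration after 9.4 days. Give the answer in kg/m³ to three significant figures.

The peak of an instantaneous 1D plume sits at x = vt; there the Gaussian factor is 1 and C_max = M/(n_e·A·√(4πDt)), where n_e·A is the pore area the mass is dissolved in.
√(4πDt) = √(4π × 2.8 × 9.4) = 18.19 m, so C_max = 3.1/(0.28 × 2.4 × 18.19) = 0.254 kg/m³.

0.254 kg/m³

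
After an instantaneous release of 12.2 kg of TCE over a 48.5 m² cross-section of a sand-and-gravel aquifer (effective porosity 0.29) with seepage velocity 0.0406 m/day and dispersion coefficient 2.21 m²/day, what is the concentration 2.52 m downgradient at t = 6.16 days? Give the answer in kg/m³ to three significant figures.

For an instantaneous plane source, C(x,t) = M/(n_e·A·√(4πDt)) · exp(−(x−vt)²/(4Dt)), with n_e·A the pore (flow) area.
Plume center vt = 0.0406 × 6.16 = 0.250096 m, so the well at 2.52 m is 2.269904 m downgradient of the peak.
√(4πDt) = 13.08 m, giving peak height M/(n_e·A·√(4πDt)) = 12.2/(0.29 × 48.5 × 13.08) = 0.06632 kg/m³.
(x−vt)²/(4Dt) = (2.269904)²/(4 × 2.21 × 6.16) = 0.09462; exp(−0.09462) = 0.9097.
C = 0.06632 × 0.9097 = 0.0603 kg/m³.

0.0603 kg/m³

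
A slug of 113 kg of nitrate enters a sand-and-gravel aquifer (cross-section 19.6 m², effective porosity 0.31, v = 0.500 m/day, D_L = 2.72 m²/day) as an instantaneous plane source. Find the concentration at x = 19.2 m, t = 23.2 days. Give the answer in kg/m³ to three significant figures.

0.525 kg/m³

For an instantaneous plane source, C(x,t) = M/(n_e·A·√(4πDt)) · exp(−(x−vt)²/(4Dt)), with n_e·A the pore (flow) area.
Plume center vt = 0.500 × 23.2 = 11.6 m, so the well at 19.2 m is 7.6 m downgradient of the peak.
√(4πDt) = 28.16 m, giving peak height M/(n_e·A·√(4πDt)) = 113/(0.31 × 19.6 × 28.16) = 0.6604 kg/m³.
(x−vt)²/(4Dt) = (7.6)²/(4 × 2.72 × 23.2) = 0.2288; exp(−0.2288) = 0.7955.
C = 0.6604 × 0.7955 = 0.525 kg/m³.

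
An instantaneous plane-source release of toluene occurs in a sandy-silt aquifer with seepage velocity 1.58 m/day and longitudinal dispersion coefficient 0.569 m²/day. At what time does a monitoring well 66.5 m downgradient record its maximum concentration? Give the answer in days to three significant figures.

For the 1D instantaneous-source solution, setting ∂C/∂t = 0 at fixed x gives v²t² + 2Dt − x² = 0, so t = (√(D² + v²x²) − D)/v².
√(D² + v²x²) = √(0.569² + 1.58² × 66.5²) = 105.1; v² = 2.4964.
t = (105.1 − 0.569)/2.4964 = 41.9 days (vs. the pure-advection estimate x/v = 42.1 d).

41.9 days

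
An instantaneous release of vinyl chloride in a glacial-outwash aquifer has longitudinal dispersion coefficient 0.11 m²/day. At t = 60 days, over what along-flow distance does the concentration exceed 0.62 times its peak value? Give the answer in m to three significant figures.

The plume is Gaussian with σ = √(2Dt) = √(2 × 0.11 × 60) = 3.633 m.
C/C_peak = exp(−Δx²/(2σ²)) = 0.62 ⇒ Δx = σ·√(−2 ln 0.62) = 3.633 × 0.9778 = 3.552 m.
Width = 2Δx = 7.10 m.

7.10 m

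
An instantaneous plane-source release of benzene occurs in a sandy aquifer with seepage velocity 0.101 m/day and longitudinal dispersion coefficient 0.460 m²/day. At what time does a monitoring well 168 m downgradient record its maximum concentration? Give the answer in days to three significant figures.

1620 days

For the 1D instantaneous-source solution, setting ∂C/∂t = 0 at fixed x gives v²t² + 2Dt − x² = 0, so t = (√(D² + v²x²) − D)/v².
√(D² + v²x²) = √(0.460² + 0.101² × 168²) = 16.97; v² = 0.010201.
t = (16.97 − 0.460)/0.010201 = 1620 days (vs. the pure-advection estimate x/v = 1660 d).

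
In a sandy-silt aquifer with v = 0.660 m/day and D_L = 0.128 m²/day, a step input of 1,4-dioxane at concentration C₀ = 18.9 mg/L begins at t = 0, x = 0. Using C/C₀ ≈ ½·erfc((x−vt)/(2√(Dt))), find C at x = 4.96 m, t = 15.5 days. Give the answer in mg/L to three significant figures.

For a continuous step input, C/C₀ ≈ ½·erfc((x−vt)/(2√(Dt))).
vt = 0.660 × 15.5 = 10.23 m and 2√(Dt) = 2√(0.128 × 15.5) = 2.817 m.
Argument (x−vt)/(2√(Dt)) = (4.96 − 10.23)/2.817 = -1.871; ½·erfc(-1.871) = 0.9959.
C = 18.9 × 0.9959 = 18.8 mg/L.

18.8 mg/L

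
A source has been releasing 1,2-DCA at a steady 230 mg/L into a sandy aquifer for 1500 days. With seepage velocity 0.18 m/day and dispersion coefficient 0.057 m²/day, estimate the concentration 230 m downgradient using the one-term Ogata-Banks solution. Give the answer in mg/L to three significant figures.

For a continuous step input, C/C₀ ≈ ½·erfc((x−vt)/(2√(Dt))).
vt = 0.18 × 1500 = 270 m and 2√(Dt) = 2√(0.057 × 1500) = 18.49 m.
Argument (x−vt)/(2√(Dt)) = (230 − 270)/18.49 = -2.163; ½·erfc(-2.163) = 0.9989.
C = 230 × 0.9989 = 230 mg/L.

230 mg/L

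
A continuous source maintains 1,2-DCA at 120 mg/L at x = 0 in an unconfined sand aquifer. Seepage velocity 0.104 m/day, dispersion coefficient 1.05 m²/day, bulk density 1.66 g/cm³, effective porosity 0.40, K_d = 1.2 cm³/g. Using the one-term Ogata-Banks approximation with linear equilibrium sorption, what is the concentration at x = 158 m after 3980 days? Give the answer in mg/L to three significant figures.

1.05 mg/L

Retardation factor R = 1 + ρ_b·K_d/n = 1 + 1.66 × 1.2/0.40 = 5.980.
Sorption retards both mechanisms: v_R = v/R = 0.01739 m/day, D_R = D/R = 0.1756 m²/day.
v_R·t = 0.01739 × 3980 = 69.2122 m; 2√(D_R t) = 52.87 m; argument = (158 − 69.2122)/52.87 = 1.679.
C = C₀ × ½·erfc(1.679) = 120 × 0.008787 = 1.05 mg/L.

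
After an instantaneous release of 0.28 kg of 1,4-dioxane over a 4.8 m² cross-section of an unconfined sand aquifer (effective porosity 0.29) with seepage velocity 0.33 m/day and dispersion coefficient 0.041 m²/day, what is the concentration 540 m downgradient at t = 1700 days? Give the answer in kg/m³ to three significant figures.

0.00140 kg/m³

For an instantaneous plane source, C(x,t) = M/(n_e·A·√(4πDt)) · exp(−(x−vt)²/(4Dt)), with n_e·A the pore (flow) area.
Plume center vt = 0.33 × 1700 = 561 m, so the well at 540 m is 21 m upgradient of the peak.
√(4πDt) = 29.60 m, giving peak height M/(n_e·A·√(4πDt)) = 0.28/(0.29 × 4.8 × 29.60) = 0.006796 kg/m³.
(x−vt)²/(4Dt) = (-21)²/(4 × 0.041 × 1700) = 1.582; exp(−1.582) = 0.2056.
C = 0.006796 × 0.2056 = 0.00140 kg/m³.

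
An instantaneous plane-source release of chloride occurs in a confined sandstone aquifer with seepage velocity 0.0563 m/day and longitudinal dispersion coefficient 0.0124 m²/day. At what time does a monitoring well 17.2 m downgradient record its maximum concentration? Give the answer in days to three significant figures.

For the 1D instantaneous-source solution, setting ∂C/∂t = 0 at fixed x gives v²t² + 2Dt − x² = 0, so t = (√(D² + v²x²) − D)/v².
√(D² + v²x²) = √(0.0124² + 0.0563² × 17.2²) = 0.9684; v² = 0.00316969.
t = (0.9684 − 0.0124)/0.00316969 = 302 days (vs. the pure-advection estimate x/v = 306 d).

302 days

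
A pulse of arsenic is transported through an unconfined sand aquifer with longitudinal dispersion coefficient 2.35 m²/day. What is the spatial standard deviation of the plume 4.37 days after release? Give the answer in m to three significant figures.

4.53 m

Dispersive spreading gives a Gaussian with σ² = 2Dt; advection only shifts the center.
σ = √(2 × 2.35 × 4.37) = 4.53 m.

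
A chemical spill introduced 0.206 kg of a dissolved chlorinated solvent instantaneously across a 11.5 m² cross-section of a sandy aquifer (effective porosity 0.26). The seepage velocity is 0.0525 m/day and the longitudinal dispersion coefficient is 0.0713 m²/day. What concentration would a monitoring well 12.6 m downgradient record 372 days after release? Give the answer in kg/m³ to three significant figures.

For an instantaneous plane source, C(x,t) = M/(n_e·A·√(4πDt)) · exp(−(x−vt)²/(4Dt)), with n_e·A the pore (flow) area.
Plume center vt = 0.0525 × 372 = 19.53 m, so the well at 12.6 m is 6.93 m upgradient of the peak.
√(4πDt) = 18.26 m, giving peak height M/(n_e·A·√(4πDt)) = 0.206/(0.26 × 11.5 × 18.26) = 0.003773 kg/m³.
(x−vt)²/(4Dt) = (-6.93)²/(4 × 0.0713 × 372) = 0.4527; exp(−0.4527) = 0.6359.
C = 0.003773 × 0.6359 = 0.00240 kg/m³.

0.00240 kg/m³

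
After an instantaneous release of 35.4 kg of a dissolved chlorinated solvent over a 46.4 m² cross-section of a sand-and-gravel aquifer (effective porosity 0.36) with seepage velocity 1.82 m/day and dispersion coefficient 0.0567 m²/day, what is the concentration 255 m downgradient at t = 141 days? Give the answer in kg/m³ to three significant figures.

For an instantaneous plane source, C(x,t) = M/(n_e·A·√(4πDt)) · exp(−(x−vt)²/(4Dt)), with n_e·A the pore (flow) area.
Plume center vt = 1.82 × 141 = 256.62 m, so the well at 255 m is 1.62 m upgradient of the peak.
√(4πDt) = 10.02 m, giving peak height M/(n_e·A·√(4πDt)) = 35.4/(0.36 × 46.4 × 10.02) = 0.2115 kg/m³.
(x−vt)²/(4Dt) = (-1.62)²/(4 × 0.0567 × 141) = 0.08207; exp(−0.08207) = 0.9212.
C = 0.2115 × 0.9212 = 0.195 kg/m³.

0.195 kg/m³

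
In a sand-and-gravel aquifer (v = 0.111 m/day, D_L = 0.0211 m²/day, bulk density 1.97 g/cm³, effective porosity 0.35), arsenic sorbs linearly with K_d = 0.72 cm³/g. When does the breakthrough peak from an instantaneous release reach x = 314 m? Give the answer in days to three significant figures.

Retardation factor R = 1 + ρ_b·K_d/n = 1 + 1.97 × 0.72/0.35 = 5.053.
Sorption retards both mechanisms: v_R = v/R = 0.02197 m/day, D_R = D/R = 0.004176 m²/day.
Peak time from v_R²t² + 2D_R t − x² = 0: t = (√(D_R² + v_R²x²) − D_R)/v_R².
√(D_R² + v_R²x²) = √(0.004176² + 0.02197² × 314²) = 6.899; v_R² = 0.0004827.
t = (6.899 − 0.004176)/0.0004827 = 14300 days.

14300 days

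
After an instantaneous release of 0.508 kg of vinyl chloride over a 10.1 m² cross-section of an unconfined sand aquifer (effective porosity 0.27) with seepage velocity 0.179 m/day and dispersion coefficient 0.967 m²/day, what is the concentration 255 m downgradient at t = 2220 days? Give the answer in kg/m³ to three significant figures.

For an instantaneous plane source, C(x,t) = M/(n_e·A·√(4πDt)) · exp(−(x−vt)²/(4Dt)), with n_e·A the pore (flow) area.
Plume center vt = 0.179 × 2220 = 397.38 m, so the well at 255 m is 142.38 m upgradient of the peak.
√(4πDt) = 164.2 m, giving peak height M/(n_e·A·√(4πDt)) = 0.508/(0.27 × 10.1 × 164.2) = 0.001135 kg/m³.
(x−vt)²/(4Dt) = (-142.38)²/(4 × 0.967 × 2220) = 2.361; exp(−2.361) = 0.09433.
C = 0.001135 × 0.09433 = 0.000107 kg/m³.

0.000107 kg/m³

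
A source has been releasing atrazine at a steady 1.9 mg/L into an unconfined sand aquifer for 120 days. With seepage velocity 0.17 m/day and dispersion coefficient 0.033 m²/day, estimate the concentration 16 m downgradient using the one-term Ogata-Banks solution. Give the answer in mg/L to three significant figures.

For a continuous step input, C/C₀ ≈ ½·erfc((x−vt)/(2√(Dt))).
vt = 0.17 × 120 = 20.4 m and 2√(Dt) = 2√(0.033 × 120) = 3.980 m.
Argument (x−vt)/(2√(Dt)) = (16 − 20.4)/3.980 = -1.106; ½·erfc(-1.106) = 0.9411.
C = 1.9 × 0.9411 = 1.79 mg/L.

1.79 mg/L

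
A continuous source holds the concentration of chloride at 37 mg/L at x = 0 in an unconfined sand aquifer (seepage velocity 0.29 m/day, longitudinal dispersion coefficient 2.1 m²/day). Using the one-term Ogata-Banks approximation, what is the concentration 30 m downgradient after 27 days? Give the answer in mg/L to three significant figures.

0.691 mg/L

For a continuous step input, C/C₀ ≈ ½·erfc((x−vt)/(2√(Dt))).
vt = 0.29 × 27 = 7.83 m and 2√(Dt) = 2√(2.1 × 27) = 15.06 m.
Argument (x−vt)/(2√(Dt)) = (30 − 7.83)/15.06 = 1.472; ½·erfc(1.472) = 0.01868.
C = 37 × 0.01868 = 0.691 mg/L.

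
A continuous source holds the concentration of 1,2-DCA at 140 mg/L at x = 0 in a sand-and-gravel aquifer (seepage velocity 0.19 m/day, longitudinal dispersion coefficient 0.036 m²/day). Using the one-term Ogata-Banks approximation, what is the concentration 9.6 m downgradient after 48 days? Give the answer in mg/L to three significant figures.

55.7 mg/L

For a continuous step input, C/C₀ ≈ ½·erfc((x−vt)/(2√(Dt))).
vt = 0.19 × 48 = 9.12 m and 2√(Dt) = 2√(0.036 × 48) = 2.629 m.
Argument (x−vt)/(2√(Dt)) = (9.6 − 9.12)/2.629 = 0.1826; ½·erfc(0.1826) = 0.3981.
C = 140 × 0.3981 = 55.7 mg/L.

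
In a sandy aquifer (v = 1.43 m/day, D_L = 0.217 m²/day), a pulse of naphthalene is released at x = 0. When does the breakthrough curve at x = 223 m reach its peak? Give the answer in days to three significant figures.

156 days

For the 1D instantaneous-source solution, setting ∂C/∂t = 0 at fixed x gives v²t² + 2Dt − x² = 0, so t = (√(D² + v²x²) − D)/v².
√(D² + v²x²) = √(0.217² + 1.43² × 223²) = 318.9; v² = 2.0449.
t = (318.9 − 0.217)/2.0449 = 156 days (vs. the pure-advection estimate x/v = 156 d).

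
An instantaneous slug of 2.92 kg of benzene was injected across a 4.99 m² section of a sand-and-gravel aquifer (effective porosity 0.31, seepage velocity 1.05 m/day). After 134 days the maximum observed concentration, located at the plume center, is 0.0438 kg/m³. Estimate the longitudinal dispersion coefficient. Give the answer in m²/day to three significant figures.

1.10 m²/day

At the plume center C_max = M/(n_e·A·√(4πDt)), so D = M²/(4πt·(n_e·A·C_max)²).
n_e·A·C_max = 0.31 × 4.99 × 0.0438 = 0.06775 kg/m.
D = 2.92²/(4π × 134 × 0.06775²) = 1.10 m²/day.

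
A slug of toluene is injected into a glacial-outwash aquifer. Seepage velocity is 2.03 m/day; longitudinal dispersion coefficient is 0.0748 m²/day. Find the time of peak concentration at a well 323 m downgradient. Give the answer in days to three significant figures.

159 days

For the 1D instantaneous-source solution, setting ∂C/∂t = 0 at fixed x gives v²t² + 2Dt − x² = 0, so t = (√(D² + v²x²) − D)/v².
√(D² + v²x²) = √(0.0748² + 2.03² × 323²) = 655.7; v² = 4.1209.
t = (655.7 − 0.0748)/4.1209 = 159 days (vs. the pure-advection estimate x/v = 159 d).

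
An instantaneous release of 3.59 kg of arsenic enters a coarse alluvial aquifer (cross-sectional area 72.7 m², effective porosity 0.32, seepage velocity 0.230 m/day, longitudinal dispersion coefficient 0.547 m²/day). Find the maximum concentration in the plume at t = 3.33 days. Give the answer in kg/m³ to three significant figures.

The peak of an instantaneous 1D plume sits at x = vt; there the Gaussian factor is 1 and C_max = M/(n_e·A·√(4πDt)), where n_e·A is the pore area the mass is dissolved in.
√(4πDt) = √(4π × 0.547 × 3.33) = 4.784 m, so C_max = 3.59/(0.32 × 72.7 × 4.784) = 0.0323 kg/m³.

0.0323 kg/m³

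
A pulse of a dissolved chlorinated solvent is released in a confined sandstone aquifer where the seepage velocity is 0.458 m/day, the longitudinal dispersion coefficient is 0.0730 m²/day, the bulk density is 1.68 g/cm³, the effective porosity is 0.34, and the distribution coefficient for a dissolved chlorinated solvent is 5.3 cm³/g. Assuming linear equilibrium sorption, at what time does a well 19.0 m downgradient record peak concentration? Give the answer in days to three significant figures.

1120 days

Retardation factor R = 1 + ρ_b·K_d/n = 1 + 1.68 × 5.3/0.34 = 27.19.
Sorption retards both mechanisms: v_R = v/R = 0.01684 m/day, D_R = D/R = 0.002685 m²/day.
Peak time from v_R²t² + 2D_R t − x² = 0: t = (√(D_R² + v_R²x²) − D_R)/v_R².
√(D_R² + v_R²x²) = √(0.002685² + 0.01684² × 19.0²) = 0.3200; v_R² = 0.0002836.
t = (0.3200 − 0.002685)/0.0002836 = 1120 days.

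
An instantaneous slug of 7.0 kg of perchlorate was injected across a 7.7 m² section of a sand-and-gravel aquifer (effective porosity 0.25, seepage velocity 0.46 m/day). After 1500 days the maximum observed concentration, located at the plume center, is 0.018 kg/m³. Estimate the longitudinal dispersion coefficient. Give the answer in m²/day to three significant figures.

2.17 m²/day

At the plume center C_max = M/(n_e·A·√(4πDt)), so D = M²/(4πt·(n_e·A·C_max)²).
n_e·A·C_max = 0.25 × 7.7 × 0.018 = 0.03465 kg/m.
D = 7.0²/(4π × 1500 × 0.03465²) = 2.17 m²/day.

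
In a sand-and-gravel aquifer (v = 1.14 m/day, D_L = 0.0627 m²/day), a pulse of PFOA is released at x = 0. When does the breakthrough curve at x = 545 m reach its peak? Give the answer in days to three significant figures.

For the 1D instantaneous-source solution, setting ∂C/∂t = 0 at fixed x gives v²t² + 2Dt − x² = 0, so t = (√(D² + v²x²) − D)/v².
√(D² + v²x²) = √(0.0627² + 1.14² × 545²) = 621.3; v² = 1.2996.
t = (621.3 − 0.0627)/1.2996 = 478 days (vs. the pure-advection estimate x/v = 478 d).

478 days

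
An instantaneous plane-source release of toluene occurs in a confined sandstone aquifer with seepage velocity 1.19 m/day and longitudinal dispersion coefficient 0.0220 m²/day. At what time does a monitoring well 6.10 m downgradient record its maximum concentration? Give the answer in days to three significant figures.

For the 1D instantaneous-source solution, setting ∂C/∂t = 0 at fixed x gives v²t² + 2Dt − x² = 0, so t = (√(D² + v²x²) − D)/v².
√(D² + v²x²) = √(0.0220² + 1.19² × 6.10²) = 7.259; v² = 1.4161.
t = (7.259 − 0.0220)/1.4161 = 5.11 days (vs. the pure-advection estimate x/v = 5.13 d).

5.11 days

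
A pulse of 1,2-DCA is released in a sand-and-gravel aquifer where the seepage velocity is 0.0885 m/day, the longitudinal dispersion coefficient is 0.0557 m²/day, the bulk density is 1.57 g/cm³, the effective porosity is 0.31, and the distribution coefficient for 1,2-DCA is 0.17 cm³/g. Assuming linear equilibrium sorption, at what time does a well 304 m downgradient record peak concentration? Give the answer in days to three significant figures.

Retardation factor R = 1 + ρ_b·K_d/n = 1 + 1.57 × 0.17/0.31 = 1.861.
Sorption retards both mechanisms: v_R = v/R = 0.04756 m/day, D_R = D/R = 0.02993 m²/day.
Peak time from v_R²t² + 2D_R t − x² = 0: t = (√(D_R² + v_R²x²) − D_R)/v_R².
√(D_R² + v_R²x²) = √(0.02993² + 0.04756² × 304²) = 14.46; v_R² = 0.002262.
t = (14.46 − 0.02993)/0.002262 = 6380 days.

6380 days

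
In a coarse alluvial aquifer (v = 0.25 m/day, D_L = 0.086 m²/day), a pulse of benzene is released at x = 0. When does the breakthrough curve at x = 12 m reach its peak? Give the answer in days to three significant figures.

46.6 days

For the 1D instantaneous-source solution, setting ∂C/∂t = 0 at fixed x gives v²t² + 2Dt − x² = 0, so t = (√(D² + v²x²) − D)/v².
√(D² + v²x²) = √(0.086² + 0.25² × 12²) = 3.001; v² = 0.0625.
t = (3.001 − 0.086)/0.0625 = 46.6 days (vs. the pure-advection estimate x/v = 48.0 d).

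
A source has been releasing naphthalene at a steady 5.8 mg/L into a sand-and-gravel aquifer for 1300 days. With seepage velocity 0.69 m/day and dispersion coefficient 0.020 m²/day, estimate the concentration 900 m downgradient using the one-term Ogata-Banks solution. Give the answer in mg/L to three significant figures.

For a continuous step input, C/C₀ ≈ ½·erfc((x−vt)/(2√(Dt))).
vt = 0.69 × 1300 = 897 m and 2√(Dt) = 2√(0.020 × 1300) = 10.20 m.
Argument (x−vt)/(2√(Dt)) = (900 − 897)/10.20 = 0.2941; ½·erfc(0.2941) = 0.3387.
C = 5.8 × 0.3387 = 1.96 mg/L.

1.96 mg/L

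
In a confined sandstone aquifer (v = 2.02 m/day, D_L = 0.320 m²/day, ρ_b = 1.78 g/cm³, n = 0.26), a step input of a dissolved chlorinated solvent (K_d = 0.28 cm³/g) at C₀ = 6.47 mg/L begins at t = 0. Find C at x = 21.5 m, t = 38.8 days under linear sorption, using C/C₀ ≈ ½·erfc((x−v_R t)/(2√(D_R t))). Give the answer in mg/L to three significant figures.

6.26 mg/L

Retardation factor R = 1 + ρ_b·K_d/n = 1 + 1.78 × 0.28/0.26 = 2.917.
Sorption retards both mechanisms: v_R = v/R = 0.6925 m/day, D_R = D/R = 0.1097 m²/day.
v_R·t = 0.6925 × 38.8 = 26.869 m; 2√(D_R t) = 4.126 m; argument = (21.5 − 26.869)/4.126 = -1.301.
C = C₀ × ½·erfc(-1.301) = 6.47 × 0.9671 = 6.26 mg/L.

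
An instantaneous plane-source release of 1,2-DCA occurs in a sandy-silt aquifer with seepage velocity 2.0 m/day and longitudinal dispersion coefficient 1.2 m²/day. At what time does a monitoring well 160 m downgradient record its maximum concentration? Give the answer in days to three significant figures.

79.7 days

For the 1D instantaneous-source solution, setting ∂C/∂t = 0 at fixed x gives v²t² + 2Dt − x² = 0, so t = (√(D² + v²x²) − D)/v².
√(D² + v²x²) = √(1.2² + 2.0² × 160²) = 320.0; v² = 4.
t = (320.0 − 1.2)/4 = 79.7 days (vs. the pure-advection estimate x/v = 80.0 d).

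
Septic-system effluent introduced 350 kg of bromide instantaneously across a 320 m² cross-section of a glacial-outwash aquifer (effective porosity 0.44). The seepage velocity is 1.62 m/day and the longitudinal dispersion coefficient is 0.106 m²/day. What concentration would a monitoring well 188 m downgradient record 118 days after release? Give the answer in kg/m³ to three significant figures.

0.162 kg/m³

For an instantaneous plane source, C(x,t) = M/(n_e·A·√(4πDt)) · exp(−(x−vt)²/(4Dt)), with n_e·A the pore (flow) area.
Plume center vt = 1.62 × 118 = 191.16 m, so the well at 188 m is 3.16 m upgradient of the peak.
√(4πDt) = 12.54 m, giving peak height M/(n_e·A·√(4πDt)) = 350/(0.44 × 320 × 12.54) = 0.1982 kg/m³.
(x−vt)²/(4Dt) = (-3.16)²/(4 × 0.106 × 118) = 0.1996; exp(−0.1996) = 0.8191.
C = 0.1982 × 0.8191 = 0.162 kg/m³.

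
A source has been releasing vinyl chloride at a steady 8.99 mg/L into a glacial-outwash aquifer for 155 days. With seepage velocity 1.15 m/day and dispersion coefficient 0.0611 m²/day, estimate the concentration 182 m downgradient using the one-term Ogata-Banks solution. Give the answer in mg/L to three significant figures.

For a continuous step input, C/C₀ ≈ ½·erfc((x−vt)/(2√(Dt))).
vt = 1.15 × 155 = 178.25 m and 2√(Dt) = 2√(0.0611 × 155) = 6.155 m.
Argument (x−vt)/(2√(Dt)) = (182 − 178.25)/6.155 = 0.6093; ½·erfc(0.6093) = 0.1944.
C = 8.99 × 0.1944 = 1.75 mg/L.

1.75 mg/L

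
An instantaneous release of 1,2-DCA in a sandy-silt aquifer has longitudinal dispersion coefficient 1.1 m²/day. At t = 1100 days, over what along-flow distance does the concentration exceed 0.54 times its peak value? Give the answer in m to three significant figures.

The plume is Gaussian with σ = √(2Dt) = √(2 × 1.1 × 1100) = 49.19 m.
C/C_peak = exp(−Δx²/(2σ²)) = 0.54 ⇒ Δx = σ·√(−2 ln 0.54) = 49.19 × 1.110 = 54.60 m.
Width = 2Δx = 109 m.

109 m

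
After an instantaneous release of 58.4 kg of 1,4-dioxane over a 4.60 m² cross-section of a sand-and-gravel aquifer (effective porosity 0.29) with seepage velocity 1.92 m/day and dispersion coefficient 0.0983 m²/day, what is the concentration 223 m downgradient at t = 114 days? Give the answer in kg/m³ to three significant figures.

2.53 kg/m³

For an instantaneous plane source, C(x,t) = M/(n_e·A·√(4πDt)) · exp(−(x−vt)²/(4Dt)), with n_e·A the pore (flow) area.
Plume center vt = 1.92 × 114 = 218.88 m, so the well at 223 m is 4.12 m downgradient of the peak.
√(4πDt) = 11.87 m, giving peak height M/(n_e·A·√(4πDt)) = 58.4/(0.29 × 4.60 × 11.87) = 3.688 kg/m³.
(x−vt)²/(4Dt) = (4.12)²/(4 × 0.0983 × 114) = 0.3787; exp(−0.3787) = 0.6848.
C = 3.688 × 0.6848 = 2.53 kg/m³.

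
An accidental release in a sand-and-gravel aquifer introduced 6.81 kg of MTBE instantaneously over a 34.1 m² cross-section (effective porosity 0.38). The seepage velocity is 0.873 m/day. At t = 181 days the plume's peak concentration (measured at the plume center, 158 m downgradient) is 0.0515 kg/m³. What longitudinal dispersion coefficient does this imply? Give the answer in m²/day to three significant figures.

0.0458 m²/day

At the plume center C_max = M/(n_e·A·√(4πDt)), so D = M²/(4πt·(n_e·A·C_max)²).
n_e·A·C_max = 0.38 × 34.1 × 0.0515 = 0.6673 kg/m.
D = 6.81²/(4π × 181 × 0.6673²) = 0.0458 m²/day.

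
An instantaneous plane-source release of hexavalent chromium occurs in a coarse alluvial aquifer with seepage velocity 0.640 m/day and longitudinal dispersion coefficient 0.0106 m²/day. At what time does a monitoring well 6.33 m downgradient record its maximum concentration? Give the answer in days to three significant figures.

9.86 days

For the 1D instantaneous-source solution, setting ∂C/∂t = 0 at fixed x gives v²t² + 2Dt − x² = 0, so t = (√(D² + v²x²) − D)/v².
√(D² + v²x²) = √(0.0106² + 0.640² × 6.33²) = 4.051; v² = 0.4096.
t = (4.051 − 0.0106)/0.4096 = 9.86 days (vs. the pure-advection estimate x/v = 9.89 d).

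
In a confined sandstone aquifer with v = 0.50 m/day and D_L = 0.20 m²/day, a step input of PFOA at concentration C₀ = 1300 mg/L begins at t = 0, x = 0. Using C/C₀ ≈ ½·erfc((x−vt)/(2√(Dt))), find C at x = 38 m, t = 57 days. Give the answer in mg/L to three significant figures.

30.3 mg/L

For a continuous step input, C/C₀ ≈ ½·erfc((x−vt)/(2√(Dt))).
vt = 0.50 × 57 = 28.5 m and 2√(Dt) = 2√(0.20 × 57) = 6.753 m.
Argument (x−vt)/(2√(Dt)) = (38 − 28.5)/6.753 = 1.407; ½·erfc(1.407) = 0.02331.
C = 1300 × 0.02331 = 30.3 mg/L.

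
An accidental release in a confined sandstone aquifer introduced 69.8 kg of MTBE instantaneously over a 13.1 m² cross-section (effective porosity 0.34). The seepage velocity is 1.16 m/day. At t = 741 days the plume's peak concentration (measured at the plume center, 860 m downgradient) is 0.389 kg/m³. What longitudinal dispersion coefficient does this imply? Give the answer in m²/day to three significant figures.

At the plume center C_max = M/(n_e·A·√(4πDt)), so D = M²/(4πt·(n_e·A·C_max)²).
n_e·A·C_max = 0.34 × 13.1 × 0.389 = 1.733 kg/m.
D = 69.8²/(4π × 741 × 1.733²) = 0.174 m²/day.

0.174 m²/day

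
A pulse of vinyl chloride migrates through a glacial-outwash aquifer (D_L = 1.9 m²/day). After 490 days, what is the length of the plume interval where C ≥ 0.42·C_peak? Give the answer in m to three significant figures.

The plume is Gaussian with σ = √(2Dt) = √(2 × 1.9 × 490) = 43.15 m.
C/C_peak = exp(−Δx²/(2σ²)) = 0.42 ⇒ Δx = σ·√(−2 ln 0.42) = 43.15 × 1.317 = 56.83 m.
Width = 2Δx = 114 m.

114 m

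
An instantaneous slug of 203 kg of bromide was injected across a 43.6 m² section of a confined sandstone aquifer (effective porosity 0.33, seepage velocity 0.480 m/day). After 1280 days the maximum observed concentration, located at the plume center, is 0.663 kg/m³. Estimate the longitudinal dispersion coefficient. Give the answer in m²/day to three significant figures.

0.0282 m²/day

At the plume center C_max = M/(n_e·A·√(4πDt)), so D = M²/(4πt·(n_e·A·C_max)²).
n_e·A·C_max = 0.33 × 43.6 × 0.663 = 9.539 kg/m.
D = 203²/(4π × 1280 × 9.539²) = 0.0282 m²/day.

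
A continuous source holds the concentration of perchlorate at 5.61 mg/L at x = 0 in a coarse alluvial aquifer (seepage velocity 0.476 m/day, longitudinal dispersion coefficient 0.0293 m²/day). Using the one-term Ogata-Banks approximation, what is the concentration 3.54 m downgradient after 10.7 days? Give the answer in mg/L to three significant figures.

5.47 mg/L

For a continuous step input, C/C₀ ≈ ½·erfc((x−vt)/(2√(Dt))).
vt = 0.476 × 10.7 = 5.0932 m and 2√(Dt) = 2√(0.0293 × 10.7) = 1.120 m.
Argument (x−vt)/(2√(Dt)) = (3.54 − 5.0932)/1.120 = -1.387; ½·erfc(-1.387) = 0.9751.
C = 5.61 × 0.9751 = 5.47 mg/L.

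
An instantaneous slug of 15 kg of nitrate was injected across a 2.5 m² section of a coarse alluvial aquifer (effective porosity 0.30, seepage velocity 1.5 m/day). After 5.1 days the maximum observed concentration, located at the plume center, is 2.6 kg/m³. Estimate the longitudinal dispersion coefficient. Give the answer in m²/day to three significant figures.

0.923 m²/day

At the plume center C_max = M/(n_e·A·√(4πDt)), so D = M²/(4πt·(n_e·A·C_max)²).
n_e·A·C_max = 0.30 × 2.5 × 2.6 = 1.950 kg/m.
D = 15²/(4π × 5.1 × 1.950²) = 0.923 m²/day.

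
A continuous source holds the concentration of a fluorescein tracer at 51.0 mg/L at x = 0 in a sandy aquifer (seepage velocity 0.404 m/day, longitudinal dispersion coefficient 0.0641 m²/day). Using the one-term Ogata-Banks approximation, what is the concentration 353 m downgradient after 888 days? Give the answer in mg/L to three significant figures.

36.0 mg/L

For a continuous step input, C/C₀ ≈ ½·erfc((x−vt)/(2√(Dt))).
vt = 0.404 × 888 = 358.752 m and 2√(Dt) = 2√(0.0641 × 888) = 15.09 m.
Argument (x−vt)/(2√(Dt)) = (353 − 358.752)/15.09 = -0.3812; ½·erfc(-0.3812) = 0.7051.
C = 51.0 × 0.7051 = 36.0 mg/L.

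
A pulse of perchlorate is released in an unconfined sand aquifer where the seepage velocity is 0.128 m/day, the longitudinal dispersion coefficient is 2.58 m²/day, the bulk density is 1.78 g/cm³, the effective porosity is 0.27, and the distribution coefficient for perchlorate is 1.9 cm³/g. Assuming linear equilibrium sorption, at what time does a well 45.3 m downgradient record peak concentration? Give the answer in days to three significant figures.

Retardation factor R = 1 + ρ_b·K_d/n = 1 + 1.78 × 1.9/0.27 = 13.53.
Sorption retards both mechanisms: v_R = v/R = 0.009460 m/day, D_R = D/R = 0.1907 m²/day.
Peak time from v_R²t² + 2D_R t − x² = 0: t = (√(D_R² + v_R²x²) − D_R)/v_R².
√(D_R² + v_R²x²) = √(0.1907² + 0.009460² × 45.3²) = 0.4691; v_R² = 8.949e-05.
t = (0.4691 − 0.1907)/8.949e-05 = 3110 days.

3110 days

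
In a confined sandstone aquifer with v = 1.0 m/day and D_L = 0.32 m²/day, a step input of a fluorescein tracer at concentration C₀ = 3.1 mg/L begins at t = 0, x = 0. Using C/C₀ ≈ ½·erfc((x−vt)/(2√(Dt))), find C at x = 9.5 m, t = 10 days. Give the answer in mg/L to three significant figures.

For a continuous step input, C/C₀ ≈ ½·erfc((x−vt)/(2√(Dt))).
vt = 1.0 × 10 = 10 m and 2√(Dt) = 2√(0.32 × 10) = 3.578 m.
Argument (x−vt)/(2√(Dt)) = (9.5 − 10)/3.578 = -0.1397; ½·erfc(-0.1397) = 0.5783.
C = 3.1 × 0.5783 = 1.79 mg/L.

1.79 mg/L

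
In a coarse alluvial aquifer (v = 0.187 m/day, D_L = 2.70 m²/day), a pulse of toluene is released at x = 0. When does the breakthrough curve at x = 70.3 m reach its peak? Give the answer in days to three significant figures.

For the 1D instantaneous-source solution, setting ∂C/∂t = 0 at fixed x gives v²t² + 2Dt − x² = 0, so t = (√(D² + v²x²) − D)/v².
√(D² + v²x²) = √(2.70² + 0.187² × 70.3²) = 13.42; v² = 0.034969.
t = (13.42 − 2.70)/0.034969 = 307 days (vs. the pure-advection estimate x/v = 376 d).

307 days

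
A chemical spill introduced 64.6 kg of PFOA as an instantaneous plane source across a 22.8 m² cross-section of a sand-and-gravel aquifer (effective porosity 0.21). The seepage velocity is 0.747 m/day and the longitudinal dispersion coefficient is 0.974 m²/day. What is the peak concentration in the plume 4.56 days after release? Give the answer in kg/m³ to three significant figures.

The peak of an instantaneous 1D plume sits at x = vt; there the Gaussian factor is 1 and C_max = M/(n_e·A·√(4πDt)), where n_e·A is the pore area the mass is dissolved in.
√(4πDt) = √(4π × 0.974 × 4.56) = 7.471 m, so C_max = 64.6/(0.21 × 22.8 × 7.471) = 1.81 kg/m³.

1.81 kg/m³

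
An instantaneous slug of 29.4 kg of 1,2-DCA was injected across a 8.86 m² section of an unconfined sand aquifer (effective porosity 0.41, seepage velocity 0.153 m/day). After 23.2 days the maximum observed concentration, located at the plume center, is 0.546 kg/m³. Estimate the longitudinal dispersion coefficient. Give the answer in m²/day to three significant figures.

At the plume center C_max = M/(n_e·A·√(4πDt)), so D = M²/(4πt·(n_e·A·C_max)²).
n_e·A·C_max = 0.41 × 8.86 × 0.546 = 1.983 kg/m.
D = 29.4²/(4π × 23.2 × 1.983²) = 0.754 m²/day.

0.754 m²/day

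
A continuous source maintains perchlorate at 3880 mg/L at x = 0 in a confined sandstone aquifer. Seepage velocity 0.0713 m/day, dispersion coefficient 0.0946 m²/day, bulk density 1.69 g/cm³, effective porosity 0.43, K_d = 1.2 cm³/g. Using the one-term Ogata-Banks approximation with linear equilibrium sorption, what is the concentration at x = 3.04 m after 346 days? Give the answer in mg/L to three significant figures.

2510 mg/L

Retardation factor R = 1 + ρ_b·K_d/n = 1 + 1.69 × 1.2/0.43 = 5.716.
Sorption retards both mechanisms: v_R = v/R = 0.01247 m/day, D_R = D/R = 0.01655 m²/day.
v_R·t = 0.01247 × 346 = 4.31462 m; 2√(D_R t) = 4.786 m; argument = (3.04 − 4.31462)/4.786 = -0.2663.
C = C₀ × ½·erfc(-0.2663) = 3880 × 0.6468 = 2510 mg/L.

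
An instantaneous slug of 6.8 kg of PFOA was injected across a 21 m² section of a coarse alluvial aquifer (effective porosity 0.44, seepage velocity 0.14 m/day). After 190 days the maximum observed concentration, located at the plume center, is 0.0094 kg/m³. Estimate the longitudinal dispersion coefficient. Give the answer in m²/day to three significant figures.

At the plume center C_max = M/(n_e·A·√(4πDt)), so D = M²/(4πt·(n_e·A·C_max)²).
n_e·A·C_max = 0.44 × 21 × 0.0094 = 0.08686 kg/m.
D = 6.8²/(4π × 190 × 0.08686²) = 2.57 m²/day.

2.57 m²/day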